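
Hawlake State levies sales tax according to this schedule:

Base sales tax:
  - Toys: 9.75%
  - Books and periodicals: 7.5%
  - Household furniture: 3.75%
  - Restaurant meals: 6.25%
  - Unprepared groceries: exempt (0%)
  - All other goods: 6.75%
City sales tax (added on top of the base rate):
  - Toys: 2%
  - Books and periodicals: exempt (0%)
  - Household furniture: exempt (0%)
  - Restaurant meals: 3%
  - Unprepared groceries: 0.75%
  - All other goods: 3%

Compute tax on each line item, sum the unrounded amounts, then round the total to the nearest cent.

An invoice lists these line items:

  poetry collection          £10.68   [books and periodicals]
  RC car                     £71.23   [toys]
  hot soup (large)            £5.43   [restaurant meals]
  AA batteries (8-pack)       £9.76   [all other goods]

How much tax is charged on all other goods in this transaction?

£0.95

AA batteries (8-pack) £9.76: all other goods → 6.75% + 3% city = 9.75% → £0.9516
Tax on all other goods: unrounded sum = £0.9516 → £0.95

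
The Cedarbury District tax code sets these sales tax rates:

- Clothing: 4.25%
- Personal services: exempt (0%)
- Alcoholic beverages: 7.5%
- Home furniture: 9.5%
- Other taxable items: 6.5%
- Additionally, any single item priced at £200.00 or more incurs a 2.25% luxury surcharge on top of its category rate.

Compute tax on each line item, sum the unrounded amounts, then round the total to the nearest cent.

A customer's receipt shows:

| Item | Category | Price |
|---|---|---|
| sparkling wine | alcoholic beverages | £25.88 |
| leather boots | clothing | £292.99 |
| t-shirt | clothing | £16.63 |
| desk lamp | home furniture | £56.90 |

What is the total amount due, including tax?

Sparkling wine £25.88: alcoholic beverages → 7.5% → £1.941
Leather boots £292.99: clothing → 4.25% + 2.25% surcharge = 6.5% → £19.04435
T-shirt £16.63: clothing → 4.25% → £0.706775
Desk lamp £56.90: home furniture → 9.5% → £5.4055
Subtotal = £392.40; unrounded tax = £27.097625 → £27.10; total due = £419.50

£419.50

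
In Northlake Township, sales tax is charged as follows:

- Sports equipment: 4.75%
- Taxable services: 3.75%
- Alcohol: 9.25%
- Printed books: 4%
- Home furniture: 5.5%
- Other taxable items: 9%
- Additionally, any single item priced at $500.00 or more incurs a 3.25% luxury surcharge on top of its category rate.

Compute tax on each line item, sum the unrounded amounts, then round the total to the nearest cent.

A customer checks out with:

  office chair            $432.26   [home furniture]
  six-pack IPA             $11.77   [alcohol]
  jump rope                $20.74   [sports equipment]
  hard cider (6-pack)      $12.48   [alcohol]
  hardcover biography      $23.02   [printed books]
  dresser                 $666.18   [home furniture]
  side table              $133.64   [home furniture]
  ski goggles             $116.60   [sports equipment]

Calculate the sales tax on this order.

$99.10

Office chair $432.26: home furniture → 5.5% → $23.7743
Six-pack IPA $11.77: alcohol → 9.25% → $1.088725
Jump rope $20.74: sports equipment → 4.75% → $0.98515
Hard cider (6-pack) $12.48: alcohol → 9.25% → $1.1544
Hardcover biography $23.02: printed books → 4% → $0.9208
Dresser $666.18: home furniture → 5.5% + 3.25% surcharge = 8.75% → $58.29075
Side table $133.64: home furniture → 5.5% → $7.3502
Ski goggles $116.60: sports equipment → 4.75% → $5.5385
Unrounded tax sum = $99.102825 → $99.10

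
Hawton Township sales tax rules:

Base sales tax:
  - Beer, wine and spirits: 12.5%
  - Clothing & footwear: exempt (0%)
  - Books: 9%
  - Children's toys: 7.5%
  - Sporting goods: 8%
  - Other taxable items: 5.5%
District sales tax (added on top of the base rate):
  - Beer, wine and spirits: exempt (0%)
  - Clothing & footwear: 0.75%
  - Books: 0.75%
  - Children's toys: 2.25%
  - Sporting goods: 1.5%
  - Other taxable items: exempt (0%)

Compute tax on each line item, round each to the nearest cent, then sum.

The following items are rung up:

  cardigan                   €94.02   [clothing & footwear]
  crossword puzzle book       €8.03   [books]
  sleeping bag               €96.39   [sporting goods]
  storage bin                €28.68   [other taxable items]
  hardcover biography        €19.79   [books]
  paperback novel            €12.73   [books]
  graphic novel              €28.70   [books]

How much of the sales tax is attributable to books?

€6.75

Crossword puzzle book €8.03: books → 9% + 0.75% district = 9.75% → €0.78
Hardcover biography €19.79: books → 9% + 0.75% district = 9.75% → €1.93
Paperback novel €12.73: books → 9% + 0.75% district = 9.75% → €1.24
Graphic novel €28.70: books → 9% + 0.75% district = 9.75% → €2.80
Tax on books = €0.78 + €1.93 + €1.24 + €2.80 = €6.75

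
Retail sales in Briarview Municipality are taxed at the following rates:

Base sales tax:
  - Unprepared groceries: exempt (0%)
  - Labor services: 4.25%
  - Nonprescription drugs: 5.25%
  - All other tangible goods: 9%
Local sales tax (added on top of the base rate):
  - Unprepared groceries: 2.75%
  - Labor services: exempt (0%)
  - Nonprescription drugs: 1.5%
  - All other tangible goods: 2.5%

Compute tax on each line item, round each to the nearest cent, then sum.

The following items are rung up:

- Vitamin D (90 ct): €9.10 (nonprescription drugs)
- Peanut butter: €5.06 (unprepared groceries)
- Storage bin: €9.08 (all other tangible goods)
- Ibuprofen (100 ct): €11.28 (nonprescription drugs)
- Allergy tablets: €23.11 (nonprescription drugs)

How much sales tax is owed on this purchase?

€4.11

Vitamin D (90 ct) €9.10: nonprescription drugs → 5.25% + 1.5% local = 6.75% → €0.61
Peanut butter €5.06: unprepared groceries → 0% + 2.75% local = 2.75% → €0.14
Storage bin €9.08: all other tangible goods → 9% + 2.5% local = 11.5% → €1.04
Ibuprofen (100 ct) €11.28: nonprescription drugs → 5.25% + 1.5% local = 6.75% → €0.76
Allergy tablets €23.11: nonprescription drugs → 5.25% + 1.5% local = 6.75% → €1.56
Total tax = €0.61 + €0.14 + €1.04 + €0.76 + €1.56 = €4.11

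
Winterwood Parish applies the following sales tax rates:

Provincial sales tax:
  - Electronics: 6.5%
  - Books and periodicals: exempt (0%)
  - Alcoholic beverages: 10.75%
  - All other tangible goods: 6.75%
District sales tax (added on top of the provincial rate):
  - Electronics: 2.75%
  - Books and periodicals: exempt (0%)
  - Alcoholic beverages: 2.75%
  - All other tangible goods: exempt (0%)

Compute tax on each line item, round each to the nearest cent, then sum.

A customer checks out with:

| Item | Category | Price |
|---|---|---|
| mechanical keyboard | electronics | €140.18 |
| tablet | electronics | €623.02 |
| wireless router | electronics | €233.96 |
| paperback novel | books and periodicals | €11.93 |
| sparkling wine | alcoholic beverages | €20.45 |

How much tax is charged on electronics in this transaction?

€92.24

Mechanical keyboard €140.18: electronics → 6.5% + 2.75% district = 9.25% → €12.97
Tablet €623.02: electronics → 6.5% + 2.75% district = 9.25% → €57.63
Wireless router €233.96: electronics → 6.5% + 2.75% district = 9.25% → €21.64
Tax on electronics = €12.97 + €57.63 + €21.64 = €92.24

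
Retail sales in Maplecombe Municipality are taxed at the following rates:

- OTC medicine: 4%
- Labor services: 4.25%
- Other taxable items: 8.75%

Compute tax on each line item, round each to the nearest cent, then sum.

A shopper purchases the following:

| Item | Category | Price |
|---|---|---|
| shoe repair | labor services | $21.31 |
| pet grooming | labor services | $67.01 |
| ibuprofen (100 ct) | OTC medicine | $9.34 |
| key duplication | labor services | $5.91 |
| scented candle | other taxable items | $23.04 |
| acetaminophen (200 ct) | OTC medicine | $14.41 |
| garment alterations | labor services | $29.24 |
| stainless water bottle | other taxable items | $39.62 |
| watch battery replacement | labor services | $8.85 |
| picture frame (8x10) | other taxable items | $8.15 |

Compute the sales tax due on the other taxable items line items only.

$6.20

Scented candle $23.04: other taxable items → 8.75% → $2.02
Stainless water bottle $39.62: other taxable items → 8.75% → $3.47
Picture frame (8x10) $8.15: other taxable items → 8.75% → $0.71
Tax on other taxable items = $2.02 + $3.47 + $0.71 = $6.20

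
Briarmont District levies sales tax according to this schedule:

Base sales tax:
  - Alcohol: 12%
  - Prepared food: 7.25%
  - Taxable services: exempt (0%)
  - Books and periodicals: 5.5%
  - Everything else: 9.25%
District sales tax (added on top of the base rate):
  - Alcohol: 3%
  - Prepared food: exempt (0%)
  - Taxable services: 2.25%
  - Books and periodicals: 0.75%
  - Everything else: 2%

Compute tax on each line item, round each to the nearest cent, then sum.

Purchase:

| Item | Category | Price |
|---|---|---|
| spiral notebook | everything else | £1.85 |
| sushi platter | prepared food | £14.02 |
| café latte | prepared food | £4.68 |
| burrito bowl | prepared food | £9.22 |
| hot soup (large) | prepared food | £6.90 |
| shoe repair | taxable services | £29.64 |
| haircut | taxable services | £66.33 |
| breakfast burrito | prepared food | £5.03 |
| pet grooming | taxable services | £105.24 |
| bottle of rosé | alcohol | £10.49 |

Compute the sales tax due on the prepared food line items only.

Sushi platter £14.02: prepared food → 7.25% + 0% district = 7.25% → £1.02
Café latte £4.68: prepared food → 7.25% + 0% district = 7.25% → £0.34
Burrito bowl £9.22: prepared food → 7.25% + 0% district = 7.25% → £0.67
Hot soup (large) £6.90: prepared food → 7.25% + 0% district = 7.25% → £0.50
Breakfast burrito £5.03: prepared food → 7.25% + 0% district = 7.25% → £0.36
Tax on prepared food = £1.02 + £0.34 + £0.67 + £0.50 + £0.36 = £2.89

£2.89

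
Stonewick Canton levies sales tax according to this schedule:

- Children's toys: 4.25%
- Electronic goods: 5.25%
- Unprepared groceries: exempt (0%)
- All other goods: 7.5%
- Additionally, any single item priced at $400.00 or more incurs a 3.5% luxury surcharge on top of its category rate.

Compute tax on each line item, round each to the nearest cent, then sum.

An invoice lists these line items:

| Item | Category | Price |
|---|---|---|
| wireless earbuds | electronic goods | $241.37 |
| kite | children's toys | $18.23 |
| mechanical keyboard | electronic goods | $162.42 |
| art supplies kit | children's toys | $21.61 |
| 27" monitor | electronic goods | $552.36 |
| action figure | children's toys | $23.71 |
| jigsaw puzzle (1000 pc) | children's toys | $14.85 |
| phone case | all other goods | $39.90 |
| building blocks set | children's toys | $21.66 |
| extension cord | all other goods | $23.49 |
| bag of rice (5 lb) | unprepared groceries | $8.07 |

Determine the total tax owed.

Wireless earbuds $241.37: electronic goods → 5.25% → $12.67
Kite $18.23: children's toys → 4.25% → $0.77
Mechanical keyboard $162.42: electronic goods → 5.25% → $8.53
Art supplies kit $21.61: children's toys → 4.25% → $0.92
27" monitor $552.36: electronic goods → 5.25% + 3.5% surcharge = 8.75% → $48.33
Action figure $23.71: children's toys → 4.25% → $1.01
Jigsaw puzzle (1000 pc) $14.85: children's toys → 4.25% → $0.63
Phone case $39.90: all other goods → 7.5% → $2.99
Building blocks set $21.66: children's toys → 4.25% → $0.92
Extension cord $23.49: all other goods → 7.5% → $1.76
Bag of rice (5 lb) $8.07: unprepared groceries → 0% → $0.00
Total tax = $12.67 + $0.77 + $8.53 + $0.92 + $48.33 + $1.01 + $0.63 + $2.99 + $0.92 + $1.76 = $78.53

$78.53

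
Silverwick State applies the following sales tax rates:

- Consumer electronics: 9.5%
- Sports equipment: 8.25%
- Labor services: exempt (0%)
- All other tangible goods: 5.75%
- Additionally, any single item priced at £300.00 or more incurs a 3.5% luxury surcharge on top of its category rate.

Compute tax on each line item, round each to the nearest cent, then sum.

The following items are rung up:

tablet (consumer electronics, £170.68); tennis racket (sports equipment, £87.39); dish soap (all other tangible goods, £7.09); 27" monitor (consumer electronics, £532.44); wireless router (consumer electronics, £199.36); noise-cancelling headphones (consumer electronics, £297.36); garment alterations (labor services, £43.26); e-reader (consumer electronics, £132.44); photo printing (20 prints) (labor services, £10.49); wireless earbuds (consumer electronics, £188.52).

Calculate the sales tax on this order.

£170.73

Tablet £170.68: consumer electronics → 9.5% → £16.21
Tennis racket £87.39: sports equipment → 8.25% → £7.21
Dish soap £7.09: all other tangible goods → 5.75% → £0.41
27" monitor £532.44: consumer electronics → 9.5% + 3.5% surcharge = 13% → £69.22
Wireless router £199.36: consumer electronics → 9.5% → £18.94
Noise-cancelling headphones £297.36: consumer electronics → 9.5% → £28.25
Garment alterations £43.26: labor services → 0% → £0.00
E-reader £132.44: consumer electronics → 9.5% → £12.58
Photo printing (20 prints) £10.49: labor services → 0% → £0.00
Wireless earbuds £188.52: consumer electronics → 9.5% → £17.91
Total tax = £16.21 + £7.21 + £0.41 + £69.22 + £18.94 + £28.25 + £12.58 + £17.91 = £170.73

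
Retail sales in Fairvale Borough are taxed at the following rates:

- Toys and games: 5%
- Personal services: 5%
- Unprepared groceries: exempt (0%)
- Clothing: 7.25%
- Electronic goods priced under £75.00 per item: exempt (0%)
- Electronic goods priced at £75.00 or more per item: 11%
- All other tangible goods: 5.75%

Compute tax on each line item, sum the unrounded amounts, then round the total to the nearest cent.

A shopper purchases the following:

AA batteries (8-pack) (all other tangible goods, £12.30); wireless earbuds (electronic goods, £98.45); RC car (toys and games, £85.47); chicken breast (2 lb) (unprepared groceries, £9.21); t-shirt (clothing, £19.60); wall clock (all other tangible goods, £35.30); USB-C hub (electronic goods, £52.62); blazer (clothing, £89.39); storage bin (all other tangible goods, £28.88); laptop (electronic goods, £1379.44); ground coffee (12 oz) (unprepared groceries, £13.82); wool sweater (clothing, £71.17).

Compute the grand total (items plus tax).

£2079.95

AA batteries (8-pack) £12.30: all other tangible goods → 5.75% → £0.70725
Wireless earbuds £98.45: electronic goods, £75.00 or more → 11% → £10.8295
RC car £85.47: toys and games → 5% → £4.2735
Chicken breast (2 lb) £9.21: unprepared groceries → 0% → £0.00
T-shirt £19.60: clothing → 7.25% → £1.421
Wall clock £35.30: all other tangible goods → 5.75% → £2.02975
USB-C hub £52.62: electronic goods, under £75.00 → 0% → £0.00
Blazer £89.39: clothing → 7.25% → £6.480775
Storage bin £28.88: all other tangible goods → 5.75% → £1.6606
Laptop £1379.44: electronic goods, £75.00 or more → 11% → £151.7384
Ground coffee (12 oz) £13.82: unprepared groceries → 0% → £0.00
Wool sweater £71.17: clothing → 7.25% → £5.159825
Subtotal = £1895.65; unrounded tax = £184.3006 → £184.30; total due = £2079.95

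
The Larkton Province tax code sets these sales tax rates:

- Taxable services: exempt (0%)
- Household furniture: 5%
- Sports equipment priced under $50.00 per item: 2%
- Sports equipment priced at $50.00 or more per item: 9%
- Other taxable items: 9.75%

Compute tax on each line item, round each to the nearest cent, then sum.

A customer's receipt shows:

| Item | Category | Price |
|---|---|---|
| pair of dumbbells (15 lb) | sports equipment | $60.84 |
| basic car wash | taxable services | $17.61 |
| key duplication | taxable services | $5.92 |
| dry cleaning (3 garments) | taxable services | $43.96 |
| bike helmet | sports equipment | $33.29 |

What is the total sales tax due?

Pair of dumbbells (15 lb) $60.84: sports equipment, $50.00 or more → 9% → $5.48
Basic car wash $17.61: taxable services → 0% → $0.00
Key duplication $5.92: taxable services → 0% → $0.00
Dry cleaning (3 garments) $43.96: taxable services → 0% → $0.00
Bike helmet $33.29: sports equipment, under $50.00 → 2% → $0.67
Total tax = $5.48 + $0.67 = $6.15

$6.15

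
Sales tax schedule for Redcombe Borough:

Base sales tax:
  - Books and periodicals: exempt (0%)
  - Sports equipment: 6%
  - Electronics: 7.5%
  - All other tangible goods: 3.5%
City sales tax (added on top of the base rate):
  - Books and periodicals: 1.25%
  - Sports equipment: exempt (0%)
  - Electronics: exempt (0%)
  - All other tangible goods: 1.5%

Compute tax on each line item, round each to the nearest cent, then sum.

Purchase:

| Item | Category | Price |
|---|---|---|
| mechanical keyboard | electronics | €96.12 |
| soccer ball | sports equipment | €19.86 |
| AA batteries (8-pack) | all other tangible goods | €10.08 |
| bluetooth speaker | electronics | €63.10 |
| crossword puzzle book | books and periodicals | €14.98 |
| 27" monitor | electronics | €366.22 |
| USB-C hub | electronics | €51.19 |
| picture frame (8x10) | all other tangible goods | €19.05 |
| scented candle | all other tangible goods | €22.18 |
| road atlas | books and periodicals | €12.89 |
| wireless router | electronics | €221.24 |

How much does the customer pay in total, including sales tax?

€960.85

Mechanical keyboard €96.12: electronics → 7.5% + 0% city = 7.5% → €7.21
Soccer ball €19.86: sports equipment → 6% + 0% city = 6% → €1.19
AA batteries (8-pack) €10.08: all other tangible goods → 3.5% + 1.5% city = 5% → €0.50
Bluetooth speaker €63.10: electronics → 7.5% + 0% city = 7.5% → €4.73
Crossword puzzle book €14.98: books and periodicals → 0% + 1.25% city = 1.25% → €0.19
27" monitor €366.22: electronics → 7.5% + 0% city = 7.5% → €27.47
USB-C hub €51.19: electronics → 7.5% + 0% city = 7.5% → €3.84
Picture frame (8x10) €19.05: all other tangible goods → 3.5% + 1.5% city = 5% → €0.95
Scented candle €22.18: all other tangible goods → 3.5% + 1.5% city = 5% → €1.11
Road atlas €12.89: books and periodicals → 0% + 1.25% city = 1.25% → €0.16
Wireless router €221.24: electronics → 7.5% + 0% city = 7.5% → €16.59
Subtotal = €896.91; tax = €63.94; total due = €960.85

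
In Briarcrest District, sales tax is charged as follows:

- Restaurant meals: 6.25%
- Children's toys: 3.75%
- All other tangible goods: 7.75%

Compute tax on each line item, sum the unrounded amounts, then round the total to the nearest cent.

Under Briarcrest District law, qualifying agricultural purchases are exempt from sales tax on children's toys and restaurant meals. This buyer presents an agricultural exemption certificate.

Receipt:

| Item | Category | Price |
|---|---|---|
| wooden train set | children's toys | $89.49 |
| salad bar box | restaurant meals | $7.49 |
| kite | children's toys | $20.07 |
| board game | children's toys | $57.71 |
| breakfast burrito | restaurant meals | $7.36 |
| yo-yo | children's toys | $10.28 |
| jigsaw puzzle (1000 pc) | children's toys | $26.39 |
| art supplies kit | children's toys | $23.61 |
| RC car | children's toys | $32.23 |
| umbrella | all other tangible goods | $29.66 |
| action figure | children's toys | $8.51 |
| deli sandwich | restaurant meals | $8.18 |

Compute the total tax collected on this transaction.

$2.30

Wooden train set $89.49: children's toys, buyer-exempt → 0% → $0.00
Salad bar box $7.49: restaurant meals, buyer-exempt → 0% → $0.00
Kite $20.07: children's toys, buyer-exempt → 0% → $0.00
Board game $57.71: children's toys, buyer-exempt → 0% → $0.00
Breakfast burrito $7.36: restaurant meals, buyer-exempt → 0% → $0.00
Yo-yo $10.28: children's toys, buyer-exempt → 0% → $0.00
Jigsaw puzzle (1000 pc) $26.39: children's toys, buyer-exempt → 0% → $0.00
Art supplies kit $23.61: children's toys, buyer-exempt → 0% → $0.00
RC car $32.23: children's toys, buyer-exempt → 0% → $0.00
Umbrella $29.66: all other tangible goods → 7.75% → $2.29865
Action figure $8.51: children's toys, buyer-exempt → 0% → $0.00
Deli sandwich $8.18: restaurant meals, buyer-exempt → 0% → $0.00
Unrounded tax sum = $2.29865 → $2.30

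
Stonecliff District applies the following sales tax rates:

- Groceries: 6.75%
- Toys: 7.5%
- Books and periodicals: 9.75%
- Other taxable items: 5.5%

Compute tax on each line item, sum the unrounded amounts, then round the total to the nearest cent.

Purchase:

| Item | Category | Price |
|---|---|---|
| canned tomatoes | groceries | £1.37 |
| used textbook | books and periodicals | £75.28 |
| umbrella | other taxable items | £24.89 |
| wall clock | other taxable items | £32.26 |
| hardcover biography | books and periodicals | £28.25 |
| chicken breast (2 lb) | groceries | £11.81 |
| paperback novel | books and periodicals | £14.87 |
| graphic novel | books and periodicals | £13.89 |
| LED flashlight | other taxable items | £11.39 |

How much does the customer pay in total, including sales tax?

Canned tomatoes £1.37: groceries → 6.75% → £0.092475
Used textbook £75.28: books and periodicals → 9.75% → £7.3398
Umbrella £24.89: other taxable items → 5.5% → £1.36895
Wall clock £32.26: other taxable items → 5.5% → £1.7743
Hardcover biography £28.25: books and periodicals → 9.75% → £2.754375
Chicken breast (2 lb) £11.81: groceries → 6.75% → £0.797175
Paperback novel £14.87: books and periodicals → 9.75% → £1.449825
Graphic novel £13.89: books and periodicals → 9.75% → £1.354275
LED flashlight £11.39: other taxable items → 5.5% → £0.62645
Subtotal = £214.01; unrounded tax = £17.557625 → £17.56; total due = £231.57

£231.57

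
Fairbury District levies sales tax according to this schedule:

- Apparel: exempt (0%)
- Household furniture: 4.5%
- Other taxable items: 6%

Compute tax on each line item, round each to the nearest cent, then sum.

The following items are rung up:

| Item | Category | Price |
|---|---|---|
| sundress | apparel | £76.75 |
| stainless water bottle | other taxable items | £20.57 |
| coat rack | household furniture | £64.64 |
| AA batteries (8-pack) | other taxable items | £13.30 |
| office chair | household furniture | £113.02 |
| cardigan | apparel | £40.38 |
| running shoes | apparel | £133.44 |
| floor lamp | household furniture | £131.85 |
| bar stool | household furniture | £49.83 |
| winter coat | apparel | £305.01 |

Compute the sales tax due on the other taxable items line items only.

Stainless water bottle £20.57: other taxable items → 6% → £1.23
AA batteries (8-pack) £13.30: other taxable items → 6% → £0.80
Tax on other taxable items = £1.23 + £0.80 = £2.03

£2.03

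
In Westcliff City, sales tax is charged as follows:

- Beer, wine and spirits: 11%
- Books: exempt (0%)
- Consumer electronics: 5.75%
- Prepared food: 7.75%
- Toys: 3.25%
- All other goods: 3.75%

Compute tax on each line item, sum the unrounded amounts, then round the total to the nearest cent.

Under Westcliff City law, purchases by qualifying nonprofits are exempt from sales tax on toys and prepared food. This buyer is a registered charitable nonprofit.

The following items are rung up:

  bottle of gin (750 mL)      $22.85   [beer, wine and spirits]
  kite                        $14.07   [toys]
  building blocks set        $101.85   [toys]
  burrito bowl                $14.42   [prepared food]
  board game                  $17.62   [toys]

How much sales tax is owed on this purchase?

Bottle of gin (750 mL) $22.85: beer, wine and spirits → 11% → $2.5135
Kite $14.07: toys, buyer-exempt → 0% → $0.00
Building blocks set $101.85: toys, buyer-exempt → 0% → $0.00
Burrito bowl $14.42: prepared food, buyer-exempt → 0% → $0.00
Board game $17.62: toys, buyer-exempt → 0% → $0.00
Unrounded tax sum = $2.5135 → $2.51

$2.51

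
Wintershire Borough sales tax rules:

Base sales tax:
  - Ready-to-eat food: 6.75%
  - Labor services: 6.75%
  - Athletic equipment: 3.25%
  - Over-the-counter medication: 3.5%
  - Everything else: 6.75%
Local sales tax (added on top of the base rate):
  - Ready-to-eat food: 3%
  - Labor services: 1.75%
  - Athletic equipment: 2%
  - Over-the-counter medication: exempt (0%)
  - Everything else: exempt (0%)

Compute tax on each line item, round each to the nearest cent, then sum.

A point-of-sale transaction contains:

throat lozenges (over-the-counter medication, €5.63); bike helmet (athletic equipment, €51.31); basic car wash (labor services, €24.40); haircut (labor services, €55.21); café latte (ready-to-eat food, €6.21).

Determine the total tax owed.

Throat lozenges €5.63: over-the-counter medication → 3.5% + 0% local = 3.5% → €0.20
Bike helmet €51.31: athletic equipment → 3.25% + 2% local = 5.25% → €2.69
Basic car wash €24.40: labor services → 6.75% + 1.75% local = 8.5% → €2.07
Haircut €55.21: labor services → 6.75% + 1.75% local = 8.5% → €4.69
Café latte €6.21: ready-to-eat food → 6.75% + 3% local = 9.75% → €0.61
Total tax = €0.20 + €2.69 + €2.07 + €4.69 + €0.61 = €10.26

€10.26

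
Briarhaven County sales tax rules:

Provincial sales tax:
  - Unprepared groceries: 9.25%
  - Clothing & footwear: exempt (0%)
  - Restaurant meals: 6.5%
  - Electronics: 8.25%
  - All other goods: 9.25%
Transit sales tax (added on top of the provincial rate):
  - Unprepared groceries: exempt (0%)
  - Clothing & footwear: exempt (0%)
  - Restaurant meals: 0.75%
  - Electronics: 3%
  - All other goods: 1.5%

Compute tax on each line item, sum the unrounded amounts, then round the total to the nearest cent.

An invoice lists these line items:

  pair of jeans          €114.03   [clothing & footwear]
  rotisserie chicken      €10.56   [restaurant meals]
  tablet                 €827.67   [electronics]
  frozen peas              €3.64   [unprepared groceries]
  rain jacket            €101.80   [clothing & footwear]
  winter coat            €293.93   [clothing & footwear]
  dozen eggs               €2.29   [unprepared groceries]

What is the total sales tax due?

€94.43

Pair of jeans €114.03: clothing & footwear → 0% + 0% transit = 0% → €0.00
Rotisserie chicken €10.56: restaurant meals → 6.5% + 0.75% transit = 7.25% → €0.7656
Tablet €827.67: electronics → 8.25% + 3% transit = 11.25% → €93.112875
Frozen peas €3.64: unprepared groceries → 9.25% + 0% transit = 9.25% → €0.3367
Rain jacket €101.80: clothing & footwear → 0% + 0% transit = 0% → €0.00
Winter coat €293.93: clothing & footwear → 0% + 0% transit = 0% → €0.00
Dozen eggs €2.29: unprepared groceries → 9.25% + 0% transit = 9.25% → €0.211825
Unrounded tax sum = €94.427 → €94.43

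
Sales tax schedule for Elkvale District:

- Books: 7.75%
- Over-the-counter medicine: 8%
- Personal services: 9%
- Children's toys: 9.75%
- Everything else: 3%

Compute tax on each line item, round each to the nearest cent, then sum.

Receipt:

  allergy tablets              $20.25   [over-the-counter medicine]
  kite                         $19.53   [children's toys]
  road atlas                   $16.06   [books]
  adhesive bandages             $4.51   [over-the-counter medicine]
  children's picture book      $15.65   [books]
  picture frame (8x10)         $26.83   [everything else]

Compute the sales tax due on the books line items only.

$2.45

Road atlas $16.06: books → 7.75% → $1.24
Children's picture book $15.65: books → 7.75% → $1.21
Tax on books = $1.24 + $1.21 = $2.45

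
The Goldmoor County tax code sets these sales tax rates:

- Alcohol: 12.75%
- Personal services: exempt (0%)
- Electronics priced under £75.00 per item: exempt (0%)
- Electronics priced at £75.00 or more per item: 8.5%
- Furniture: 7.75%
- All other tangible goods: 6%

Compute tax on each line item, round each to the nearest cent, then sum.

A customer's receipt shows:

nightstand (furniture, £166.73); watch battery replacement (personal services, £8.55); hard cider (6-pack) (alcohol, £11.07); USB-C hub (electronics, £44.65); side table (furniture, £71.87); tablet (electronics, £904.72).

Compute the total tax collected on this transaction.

Nightstand £166.73: furniture → 7.75% → £12.92
Watch battery replacement £8.55: personal services → 0% → £0.00
Hard cider (6-pack) £11.07: alcohol → 12.75% → £1.41
USB-C hub £44.65: electronics, under £75.00 → 0% → £0.00
Side table £71.87: furniture → 7.75% → £5.57
Tablet £904.72: electronics, £75.00 or more → 8.5% → £76.90
Total tax = £12.92 + £1.41 + £5.57 + £76.90 = £96.80

£96.80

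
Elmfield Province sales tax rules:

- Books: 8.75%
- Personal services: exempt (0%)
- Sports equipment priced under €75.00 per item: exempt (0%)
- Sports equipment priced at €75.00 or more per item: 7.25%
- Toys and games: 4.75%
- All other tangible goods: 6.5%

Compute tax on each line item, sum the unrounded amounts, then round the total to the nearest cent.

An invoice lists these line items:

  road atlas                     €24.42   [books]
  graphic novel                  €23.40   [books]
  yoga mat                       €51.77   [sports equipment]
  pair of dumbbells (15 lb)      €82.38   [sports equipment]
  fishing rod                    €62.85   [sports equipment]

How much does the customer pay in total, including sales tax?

Road atlas €24.42: books → 8.75% → €2.13675
Graphic novel €23.40: books → 8.75% → €2.0475
Yoga mat €51.77: sports equipment, under €75.00 → 0% → €0.00
Pair of dumbbells (15 lb) €82.38: sports equipment, €75.00 or more → 7.25% → €5.97255
Fishing rod €62.85: sports equipment, under €75.00 → 0% → €0.00
Subtotal = €244.82; unrounded tax = €10.1568 → €10.16; total due = €254.98

€254.98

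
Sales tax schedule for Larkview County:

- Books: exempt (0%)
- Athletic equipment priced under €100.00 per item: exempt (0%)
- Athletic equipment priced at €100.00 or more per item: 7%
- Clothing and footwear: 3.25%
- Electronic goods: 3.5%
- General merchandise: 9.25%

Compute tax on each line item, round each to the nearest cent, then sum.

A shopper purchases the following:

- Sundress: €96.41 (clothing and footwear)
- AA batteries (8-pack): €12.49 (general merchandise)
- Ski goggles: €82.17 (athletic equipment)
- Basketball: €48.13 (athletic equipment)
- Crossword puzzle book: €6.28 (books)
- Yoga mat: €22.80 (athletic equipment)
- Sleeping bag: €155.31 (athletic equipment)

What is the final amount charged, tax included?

Sundress €96.41: clothing and footwear → 3.25% → €3.13
AA batteries (8-pack) €12.49: general merchandise → 9.25% → €1.16
Ski goggles €82.17: athletic equipment, under €100.00 → 0% → €0.00
Basketball €48.13: athletic equipment, under €100.00 → 0% → €0.00
Crossword puzzle book €6.28: books → 0% → €0.00
Yoga mat €22.80: athletic equipment, under €100.00 → 0% → €0.00
Sleeping bag €155.31: athletic equipment, €100.00 or more → 7% → €10.87
Subtotal = €423.59; tax = €15.16; total due = €438.75

€438.75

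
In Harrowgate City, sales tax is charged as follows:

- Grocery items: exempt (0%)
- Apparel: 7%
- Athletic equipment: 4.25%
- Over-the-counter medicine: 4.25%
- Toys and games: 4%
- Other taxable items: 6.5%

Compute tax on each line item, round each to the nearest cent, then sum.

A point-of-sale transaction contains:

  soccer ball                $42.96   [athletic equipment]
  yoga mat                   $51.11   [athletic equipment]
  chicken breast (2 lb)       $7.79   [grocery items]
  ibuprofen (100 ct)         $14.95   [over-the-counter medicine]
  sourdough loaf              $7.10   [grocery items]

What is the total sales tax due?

$4.64

Soccer ball $42.96: athletic equipment → 4.25% → $1.83
Yoga mat $51.11: athletic equipment → 4.25% → $2.17
Chicken breast (2 lb) $7.79: grocery items → 0% → $0.00
Ibuprofen (100 ct) $14.95: over-the-counter medicine → 4.25% → $0.64
Sourdough loaf $7.10: grocery items → 0% → $0.00
Total tax = $1.83 + $2.17 + $0.64 = $4.64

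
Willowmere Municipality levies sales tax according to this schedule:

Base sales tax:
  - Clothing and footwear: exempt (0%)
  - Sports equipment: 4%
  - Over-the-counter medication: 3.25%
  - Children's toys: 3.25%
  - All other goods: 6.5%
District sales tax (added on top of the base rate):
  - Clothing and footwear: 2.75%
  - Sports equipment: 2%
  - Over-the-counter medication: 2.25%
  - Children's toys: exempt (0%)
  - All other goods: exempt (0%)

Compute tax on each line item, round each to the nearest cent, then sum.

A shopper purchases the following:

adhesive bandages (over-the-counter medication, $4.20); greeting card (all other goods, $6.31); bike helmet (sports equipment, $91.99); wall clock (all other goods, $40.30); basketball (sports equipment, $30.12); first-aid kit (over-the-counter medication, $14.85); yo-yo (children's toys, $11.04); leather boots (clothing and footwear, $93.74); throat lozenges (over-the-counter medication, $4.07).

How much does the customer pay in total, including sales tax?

$311.19

Adhesive bandages $4.20: over-the-counter medication → 3.25% + 2.25% district = 5.5% → $0.23
Greeting card $6.31: all other goods → 6.5% + 0% district = 6.5% → $0.41
Bike helmet $91.99: sports equipment → 4% + 2% district = 6% → $5.52
Wall clock $40.30: all other goods → 6.5% + 0% district = 6.5% → $2.62
Basketball $30.12: sports equipment → 4% + 2% district = 6% → $1.81
First-aid kit $14.85: over-the-counter medication → 3.25% + 2.25% district = 5.5% → $0.82
Yo-yo $11.04: children's toys → 3.25% + 0% district = 3.25% → $0.36
Leather boots $93.74: clothing and footwear → 0% + 2.75% district = 2.75% → $2.58
Throat lozenges $4.07: over-the-counter medication → 3.25% + 2.25% district = 5.5% → $0.22
Subtotal = $296.62; tax = $14.57; total due = $311.19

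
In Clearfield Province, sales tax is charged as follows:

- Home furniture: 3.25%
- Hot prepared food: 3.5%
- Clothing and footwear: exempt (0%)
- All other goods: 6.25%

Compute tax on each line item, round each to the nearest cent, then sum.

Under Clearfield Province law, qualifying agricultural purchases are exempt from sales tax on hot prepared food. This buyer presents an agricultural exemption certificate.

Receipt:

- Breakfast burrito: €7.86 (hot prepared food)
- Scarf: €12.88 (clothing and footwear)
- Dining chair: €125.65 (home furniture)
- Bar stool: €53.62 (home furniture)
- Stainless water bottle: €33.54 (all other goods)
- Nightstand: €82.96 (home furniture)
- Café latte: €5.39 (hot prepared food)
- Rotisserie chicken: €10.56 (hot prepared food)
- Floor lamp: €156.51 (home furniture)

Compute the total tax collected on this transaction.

Breakfast burrito €7.86: hot prepared food, buyer-exempt → 0% → €0.00
Scarf €12.88: clothing and footwear → 0% → €0.00
Dining chair €125.65: home furniture → 3.25% → €4.08
Bar stool €53.62: home furniture → 3.25% → €1.74
Stainless water bottle €33.54: all other goods → 6.25% → €2.10
Nightstand €82.96: home furniture → 3.25% → €2.70
Café latte €5.39: hot prepared food, buyer-exempt → 0% → €0.00
Rotisserie chicken €10.56: hot prepared food, buyer-exempt → 0% → €0.00
Floor lamp €156.51: home furniture → 3.25% → €5.09
Total tax = €4.08 + €1.74 + €2.10 + €2.70 + €5.09 = €15.71

€15.71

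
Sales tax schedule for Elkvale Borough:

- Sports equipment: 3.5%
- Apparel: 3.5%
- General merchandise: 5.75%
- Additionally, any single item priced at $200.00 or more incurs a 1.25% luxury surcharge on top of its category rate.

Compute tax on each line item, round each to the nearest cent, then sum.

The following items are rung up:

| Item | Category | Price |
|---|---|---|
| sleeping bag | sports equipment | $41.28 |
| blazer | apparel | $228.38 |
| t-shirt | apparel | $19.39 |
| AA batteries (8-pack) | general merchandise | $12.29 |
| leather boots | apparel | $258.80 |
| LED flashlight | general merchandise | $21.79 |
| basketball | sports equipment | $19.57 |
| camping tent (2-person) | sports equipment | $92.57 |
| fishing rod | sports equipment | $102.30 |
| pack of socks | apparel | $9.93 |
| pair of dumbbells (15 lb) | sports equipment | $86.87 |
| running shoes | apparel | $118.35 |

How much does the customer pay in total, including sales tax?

Sleeping bag $41.28: sports equipment → 3.5% → $1.44
Blazer $228.38: apparel → 3.5% + 1.25% surcharge = 4.75% → $10.85
T-shirt $19.39: apparel → 3.5% → $0.68
AA batteries (8-pack) $12.29: general merchandise → 5.75% → $0.71
Leather boots $258.80: apparel → 3.5% + 1.25% surcharge = 4.75% → $12.29
LED flashlight $21.79: general merchandise → 5.75% → $1.25
Basketball $19.57: sports equipment → 3.5% → $0.68
Camping tent (2-person) $92.57: sports equipment → 3.5% → $3.24
Fishing rod $102.30: sports equipment → 3.5% → $3.58
Pack of socks $9.93: apparel → 3.5% → $0.35
Pair of dumbbells (15 lb) $86.87: sports equipment → 3.5% → $3.04
Running shoes $118.35: apparel → 3.5% → $4.14
Subtotal = $1011.52; tax = $42.25; total due = $1053.77

$1053.77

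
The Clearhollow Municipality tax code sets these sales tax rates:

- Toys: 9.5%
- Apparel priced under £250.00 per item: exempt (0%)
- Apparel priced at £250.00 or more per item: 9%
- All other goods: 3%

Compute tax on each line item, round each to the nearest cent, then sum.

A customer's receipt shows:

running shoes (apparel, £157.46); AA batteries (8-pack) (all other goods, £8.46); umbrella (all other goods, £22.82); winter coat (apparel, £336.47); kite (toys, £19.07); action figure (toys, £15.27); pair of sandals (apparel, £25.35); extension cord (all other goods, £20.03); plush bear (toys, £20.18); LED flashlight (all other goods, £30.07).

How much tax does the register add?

£37.89

Running shoes £157.46: apparel, under £250.00 → 0% → £0.00
AA batteries (8-pack) £8.46: all other goods → 3% → £0.25
Umbrella £22.82: all other goods → 3% → £0.68
Winter coat £336.47: apparel, £250.00 or more → 9% → £30.28
Kite £19.07: toys → 9.5% → £1.81
Action figure £15.27: toys → 9.5% → £1.45
Pair of sandals £25.35: apparel, under £250.00 → 0% → £0.00
Extension cord £20.03: all other goods → 3% → £0.60
Plush bear £20.18: toys → 9.5% → £1.92
LED flashlight £30.07: all other goods → 3% → £0.90
Total tax = £0.25 + £0.68 + £30.28 + £1.81 + £1.45 + £0.60 + £1.92 + £0.90 = £37.89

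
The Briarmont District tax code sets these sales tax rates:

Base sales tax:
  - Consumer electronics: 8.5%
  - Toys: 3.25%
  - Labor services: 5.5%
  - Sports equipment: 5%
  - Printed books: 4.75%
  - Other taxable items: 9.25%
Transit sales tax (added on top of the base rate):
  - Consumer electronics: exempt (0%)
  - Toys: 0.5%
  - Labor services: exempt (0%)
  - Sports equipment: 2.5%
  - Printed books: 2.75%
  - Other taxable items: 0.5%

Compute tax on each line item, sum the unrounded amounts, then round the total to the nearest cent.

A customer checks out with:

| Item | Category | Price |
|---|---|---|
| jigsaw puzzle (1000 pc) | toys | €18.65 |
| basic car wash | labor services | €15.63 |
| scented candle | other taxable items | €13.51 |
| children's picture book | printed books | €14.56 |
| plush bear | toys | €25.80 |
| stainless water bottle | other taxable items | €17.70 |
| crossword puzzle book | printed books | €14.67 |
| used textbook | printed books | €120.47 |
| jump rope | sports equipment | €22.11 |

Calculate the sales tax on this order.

Jigsaw puzzle (1000 pc) €18.65: toys → 3.25% + 0.5% transit = 3.75% → €0.699375
Basic car wash €15.63: labor services → 5.5% + 0% transit = 5.5% → €0.85965
Scented candle €13.51: other taxable items → 9.25% + 0.5% transit = 9.75% → €1.317225
Children's picture book €14.56: printed books → 4.75% + 2.75% transit = 7.5% → €1.092
Plush bear €25.80: toys → 3.25% + 0.5% transit = 3.75% → €0.9675
Stainless water bottle €17.70: other taxable items → 9.25% + 0.5% transit = 9.75% → €1.72575
Crossword puzzle book €14.67: printed books → 4.75% + 2.75% transit = 7.5% → €1.10025
Used textbook €120.47: printed books → 4.75% + 2.75% transit = 7.5% → €9.03525
Jump rope €22.11: sports equipment → 5% + 2.5% transit = 7.5% → €1.65825
Unrounded tax sum = €18.45525 → €18.46

€18.46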